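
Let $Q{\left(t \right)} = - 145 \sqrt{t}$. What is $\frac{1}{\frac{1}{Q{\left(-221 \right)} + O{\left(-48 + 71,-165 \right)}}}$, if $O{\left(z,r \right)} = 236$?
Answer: $236 - 145 i \sqrt{221} \approx 236.0 - 2155.6 i$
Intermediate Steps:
$\frac{1}{\frac{1}{Q{\left(-221 \right)} + O{\left(-48 + 71,-165 \right)}}} = \frac{1}{\frac{1}{- 145 \sqrt{-221} + 236}} = \frac{1}{\frac{1}{- 145 i \sqrt{221} + 236}} = \frac{1}{\frac{1}{236 - 145 i \sqrt{221}}} = 236 - 145 i \sqrt{221}$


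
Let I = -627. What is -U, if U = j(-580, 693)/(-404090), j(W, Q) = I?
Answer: -627/404090 ≈ -0.0015516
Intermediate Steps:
j(W, Q) = -627
U = 627/404090 (U = -627/(-404090) = -627*(-1/404090) = 627/404090 ≈ 0.0015516)
-U = -1*627/404090 = -627/404090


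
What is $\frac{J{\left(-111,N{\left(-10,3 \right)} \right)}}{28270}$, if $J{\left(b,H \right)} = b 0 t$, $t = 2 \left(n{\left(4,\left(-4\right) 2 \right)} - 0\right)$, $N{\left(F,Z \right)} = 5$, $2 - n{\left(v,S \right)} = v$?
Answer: $0$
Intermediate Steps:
$n{\left(v,S \right)} = 2 - v$
$t = -4$ ($t = 2 \left(\left(2 - 4\right) - 0\right) = 2 \left(\left(2 - 4\right) + 0\right) = 2 \left(-2 + 0\right) = 2 \left(-2\right) = -4$)
$J{\left(b,H \right)} = 0$ ($J{\left(b,H \right)} = b 0 \left(-4\right) = 0 \left(-4\right) = 0$)
$\frac{J{\left(-111,N{\left(-10,3 \right)} \right)}}{28270} = \frac{0}{28270} = 0 \cdot \frac{1}{28270} = 0$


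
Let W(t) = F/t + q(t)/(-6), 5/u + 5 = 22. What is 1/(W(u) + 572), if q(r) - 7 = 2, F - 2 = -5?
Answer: 10/5603 ≈ 0.0017848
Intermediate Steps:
u = 5/17 (u = 5/(-5 + 22) = 5/17 ≈ 0.29412)
F = -3 (F = 2 - 5 = -3)
q(r) = 9 (q(r) = 7 + 2 = 9)
W(t) = -3/2 - 3/t (W(t) = -3/t + 9/(-6) = -3/t + 9*(-⅙) = -3/t - 3/2 = -3/2 - 3/t)
1/(W(u) + 572) = 1/((-3/2 - 3/5/17) + 572) = 1/((-3/2 - 3*17/5) + 572) = 1/((-3/2 - 51/5) + 572) = 1/(-117/10 + 572) = 1/(5603/10) = 10/5603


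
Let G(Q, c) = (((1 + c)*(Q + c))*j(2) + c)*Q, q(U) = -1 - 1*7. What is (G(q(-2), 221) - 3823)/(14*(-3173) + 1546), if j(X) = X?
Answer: 762167/42876 ≈ 17.776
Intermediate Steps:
q(U) = -8 (q(U) = -1 - 7 = -8)
G(Q, c) = Q*(c + 2*(1 + c)*(Q + c)) (G(Q, c) = (((1 + c)*(Q + c))*2 + c)*Q = (2*(1 + c)*(Q + c) + c)*Q = (c + 2*(1 + c)*(Q + c))*Q = Q*(c + 2*(1 + c)*(Q + c)))
(G(q(-2), 221) - 3823)/(14*(-3173) + 1546) = (-8*(2*(-8) + 2*221² + 3*221 + 2*(-8)*221) - 3823)/(14*(-3173) + 1546) = (-8*(-16 + 2*48841 + 663 - 3536) - 3823)/(-44422 + 1546) = (-8*(-16 + 97682 + 663 - 3536) - 3823)/(-42876) = (-8*94793 - 3823)*(-1/42876) = (-758344 - 3823)*(-1/42876) = -762167*(-1/42876) = 762167/42876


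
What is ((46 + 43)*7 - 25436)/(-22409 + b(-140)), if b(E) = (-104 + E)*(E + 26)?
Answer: -24813/5407 ≈ -4.5891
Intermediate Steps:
b(E) = (-104 + E)*(26 + E)
((46 + 43)*7 - 25436)/(-22409 + b(-140)) = ((46 + 43)*7 - 25436)/(-22409 + (-2704 + (-140)² - 78*(-140))) = (89*7 - 25436)/(-22409 + (-2704 + 19600 + 10920)) = (623 - 25436)/(-22409 + 27816) = -24813/5407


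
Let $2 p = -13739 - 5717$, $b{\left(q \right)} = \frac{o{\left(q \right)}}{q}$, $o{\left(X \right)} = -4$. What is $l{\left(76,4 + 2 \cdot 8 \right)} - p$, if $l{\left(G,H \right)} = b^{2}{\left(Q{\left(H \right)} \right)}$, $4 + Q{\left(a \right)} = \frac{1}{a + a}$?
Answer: $\frac{245959168}{25281} \approx 9729.0$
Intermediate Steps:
$Q{\left(a \right)} = -4 + \frac{1}{2 a}$ ($Q{\left(a \right)} = -4 + \frac{1}{a + a} = -4 + \frac{1}{2 a}$)
$b{\left(q \right)} = - \frac{4}{q}$
$p = -9728$ ($p = \frac{-13739 - 5717}{2} = \frac{1}{2} \left(-19456\right) = -9728$)
$l{\left(G,H \right)} = \frac{16}{\left(-4 + \frac{1}{2 H}\right)^{2}}$ ($l{\left(G,H \right)} = \left(- \frac{4}{-4 + \frac{1}{2 H}}\right)^{2} = \frac{16}{\left(-4 + \frac{1}{2 H}\right)^{2}}$)
$l{\left(76,4 + 2 \cdot 8 \right)} - p = \frac{64 \left(4 + 2 \cdot 8\right)^{2}}{\left(-1 + 8 \left(4 + 2 \cdot 8\right)\right)^{2}} - -9728 = \frac{64 \left(4 + 16\right)^{2}}{\left(-1 + 8 \left(4 + 16\right)\right)^{2}} + 9728 = \frac{64 \cdot 20^{2}}{\left(-1 + 8 \cdot 20\right)^{2}} + 9728 = 64 \cdot 400 \frac{1}{\left(-1 + 160\right)^{2}} + 9728 = 64 \cdot 400 \cdot \frac{1}{25281} + 9728 = \frac{25600}{25281} + 9728 = \frac{245959168}{25281}$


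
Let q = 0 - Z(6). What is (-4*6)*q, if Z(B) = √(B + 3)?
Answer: 72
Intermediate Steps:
Z(B) = √(3 + B)
q = -3 (q = 0 - √(3 + 6) = 0 - √9 = 0 - 1*3 = 0 - 3 = -3)
(-4*6)*q = -4*6*(-3) = -24*(-3) = 72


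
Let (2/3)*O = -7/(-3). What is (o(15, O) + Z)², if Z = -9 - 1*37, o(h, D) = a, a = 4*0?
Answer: 2116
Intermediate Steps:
a = 0
O = 7/2 (O = 3*(-7/(-3))/2 = 3*(-7*(-⅓))/2 = (3/2)*(7/3) = 7/2 ≈ 3.5000)
o(h, D) = 0
Z = -46 (Z = -9 - 37 = -46)
(o(15, O) + Z)² = (0 - 46)² = (-46)² = 2116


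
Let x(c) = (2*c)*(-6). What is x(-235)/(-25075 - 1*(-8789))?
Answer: -1410/8143 ≈ -0.17315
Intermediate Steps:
x(c) = -12*c
x(-235)/(-25075 - 1*(-8789)) = (-12*(-235))/(-25075 - 1*(-8789)) = 2820/(-25075 + 8789) = 2820/(-16286) = 2820*(-1/16286) = -1410/8143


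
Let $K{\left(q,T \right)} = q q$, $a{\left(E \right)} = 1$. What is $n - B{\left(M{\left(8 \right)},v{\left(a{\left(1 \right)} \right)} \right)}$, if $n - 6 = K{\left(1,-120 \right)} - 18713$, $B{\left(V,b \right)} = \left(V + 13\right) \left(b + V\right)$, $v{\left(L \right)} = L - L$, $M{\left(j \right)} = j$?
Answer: $-18874$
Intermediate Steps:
$K{\left(q,T \right)} = q^{2}$
$v{\left(L \right)} = 0$
$B{\left(V,b \right)} = \left(13 + V\right) \left(V + b\right)$
$n = -18706$ ($n = 6 - \left(18713 - 1^{2}\right) = 6 + \left(1 - 18713\right) = 6 - 18712 = -18706$)
$n - B{\left(M{\left(8 \right)},v{\left(a{\left(1 \right)} \right)} \right)} = -18706 - \left(8^{2} + 13 \cdot 8 + 13 \cdot 0 + 8 \cdot 0\right) = -18706 - \left(64 + 104 + 0 + 0\right) = -18706 - 168 = -18874$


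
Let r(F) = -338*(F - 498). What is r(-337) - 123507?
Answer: 158723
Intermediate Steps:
r(F) = 168324 - 338*F (r(F) = -338*(-498 + F) = 168324 - 338*F)
r(-337) - 123507 = (168324 - 338*(-337)) - 123507 = (168324 + 113906) - 123507 = 282230 - 123507 = 158723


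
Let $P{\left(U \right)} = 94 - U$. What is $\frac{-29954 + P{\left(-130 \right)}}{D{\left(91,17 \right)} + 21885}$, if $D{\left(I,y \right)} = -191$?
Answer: $- \frac{14865}{10847} \approx -1.3704$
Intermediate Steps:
$\frac{-29954 + P{\left(-130 \right)}}{D{\left(91,17 \right)} + 21885} = \frac{-29954 + \left(94 - -130\right)}{-191 + 21885} = \frac{-29954 + \left(94 + 130\right)}{21694} = \left(-29954 + 224\right) \frac{1}{21694} = \left(-29730\right) \frac{1}{21694} = - \frac{14865}{10847}$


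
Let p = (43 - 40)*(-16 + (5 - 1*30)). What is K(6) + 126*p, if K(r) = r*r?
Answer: -15462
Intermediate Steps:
p = -123 (p = 3*(-16 + (5 - 30)) = 3*(-16 - 25) = 3*(-41) = -123)
K(r) = r**2
K(6) + 126*p = 6**2 + 126*(-123) = 36 - 15498 = -15462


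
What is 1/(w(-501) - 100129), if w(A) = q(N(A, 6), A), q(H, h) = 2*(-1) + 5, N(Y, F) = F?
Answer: -1/100126 ≈ -9.9874e-6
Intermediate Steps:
q(H, h) = 3 (q(H, h) = -2 + 5 = 3)
w(A) = 3
1/(w(-501) - 100129) = 1/(3 - 100129) = 1/(-100126) = -1/100126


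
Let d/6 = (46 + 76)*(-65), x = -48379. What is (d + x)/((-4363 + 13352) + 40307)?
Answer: -95959/49296 ≈ -1.9466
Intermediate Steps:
d = -47580 (d = 6*((46 + 76)*(-65)) = 6*(122*(-65)) = 6*(-7930) = -47580)
(d + x)/((-4363 + 13352) + 40307) = (-47580 - 48379)/((-4363 + 13352) + 40307) = -95959/(8989 + 40307) = -95959/49296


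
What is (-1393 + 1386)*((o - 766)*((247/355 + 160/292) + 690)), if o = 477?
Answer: 36239174363/25915 ≈ 1.3984e+6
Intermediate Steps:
(-1393 + 1386)*((o - 766)*((247/355 + 160/292) + 690)) = (-1393 + 1386)*((477 - 766)*((247/355 + 160/292) + 690)) = -(-2023)*((247*(1/355) + 160*(1/292)) + 690) = -(-2023)*((247/355 + 40/73) + 690) = -(-2023)*(32231/25915 + 690) = -(-2023)*17913581/25915 = -7*(-5177024909/25915) = 36239174363/25915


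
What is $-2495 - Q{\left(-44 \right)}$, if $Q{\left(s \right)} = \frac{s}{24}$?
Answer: $- \frac{14959}{6} \approx -2493.2$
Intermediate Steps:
$Q{\left(s \right)} = \frac{s}{24}$ ($Q{\left(s \right)} = s \frac{1}{24} = \frac{s}{24}$)
$-2495 - Q{\left(-44 \right)} = -2495 - \frac{1}{24} \left(-44\right) = -2495 - - \frac{11}{6} = -2495 + \frac{11}{6} = - \frac{14959}{6}$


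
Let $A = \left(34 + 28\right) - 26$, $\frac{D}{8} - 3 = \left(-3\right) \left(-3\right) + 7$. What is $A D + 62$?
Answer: $5534$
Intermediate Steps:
$D = 152$ ($D = 24 + 8 \left(\left(-3\right) \left(-3\right) + 7\right) = 24 + 8 \left(9 + 7\right) = 24 + 8 \cdot 16 = 24 + 128 = 152$)
$A = 36$ ($A = 62 - 26 = 36$)
$A D + 62 = 36 \cdot 152 + 62 = 5472 + 62 = 5534$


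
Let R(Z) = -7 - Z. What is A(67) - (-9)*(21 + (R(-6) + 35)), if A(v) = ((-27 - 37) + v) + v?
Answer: 565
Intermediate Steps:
A(v) = -64 + 2*v (A(v) = (-64 + v) + v = -64 + 2*v)
A(67) - (-9)*(21 + (R(-6) + 35)) = (-64 + 2*67) - (-9)*(21 + ((-7 - 1*(-6)) + 35)) = (-64 + 134) - (-9)*(21 + ((-7 + 6) + 35)) = 70 - (-9)*(21 + (-1 + 35)) = 70 - (-9)*(21 + 34) = 70 - (-9)*55 = 70 - 1*(-495) = 70 + 495 = 565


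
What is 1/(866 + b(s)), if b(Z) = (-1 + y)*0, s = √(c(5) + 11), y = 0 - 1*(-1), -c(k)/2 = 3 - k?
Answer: 1/866 ≈ 0.0011547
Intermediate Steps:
c(k) = -6 + 2*k (c(k) = -2*(3 - k) = -6 + 2*k)
y = 1 (y = 0 + 1 = 1)
s = √15 (s = √((-6 + 2*5) + 11) = √((-6 + 10) + 11) = √(4 + 11) = √15 ≈ 3.8730)
b(Z) = 0 (b(Z) = (-1 + 1)*0 = 0*0 = 0)
1/(866 + b(s)) = 1/(866 + 0) = 1/866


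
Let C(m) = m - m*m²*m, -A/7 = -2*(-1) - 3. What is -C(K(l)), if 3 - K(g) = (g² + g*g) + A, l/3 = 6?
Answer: 180713411468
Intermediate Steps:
l = 18 (l = 3*6 = 18)
A = 7 (A = -7*(-2*(-1) - 3) = -7*(2 - 3) = -7*(-1) = 7)
K(g) = -4 - 2*g² (K(g) = 3 - ((g² + g*g) + 7) = 3 - ((g² + g²) + 7) = 3 - (2*g² + 7) = 3 - (7 + 2*g²) = 3 + (-7 - 2*g²) = -4 - 2*g²)
C(m) = m - m⁴ (C(m) = m - m³*m = m - m⁴)
-C(K(l)) = -((-4 - 2*18²) - (-4 - 2*18²)⁴) = -((-4 - 2*324) - (-4 - 2*324)⁴) = -((-4 - 648) - (-4 - 648)⁴) = -(-652 - 1*(-652)⁴) = -(-652 - 1*180713410816) = -(-652 - 180713410816) = -1*(-180713411468) = 180713411468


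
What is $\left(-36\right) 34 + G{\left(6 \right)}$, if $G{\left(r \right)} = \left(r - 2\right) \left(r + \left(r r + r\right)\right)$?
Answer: $-1032$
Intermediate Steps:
$G{\left(r \right)} = \left(-2 + r\right) \left(r^{2} + 2 r\right)$ ($G{\left(r \right)} = \left(-2 + r\right) \left(r + \left(r^{2} + r\right)\right) = \left(-2 + r\right) \left(r + \left(r + r^{2}\right)\right) = \left(-2 + r\right) \left(r^{2} + 2 r\right)$)
$\left(-36\right) 34 + G{\left(6 \right)} = \left(-36\right) 34 + 6 \left(-4 + 6^{2}\right) = -1224 + 6 \left(-4 + 36\right) = -1224 + 6 \cdot 32 = -1224 + 192 = -1032$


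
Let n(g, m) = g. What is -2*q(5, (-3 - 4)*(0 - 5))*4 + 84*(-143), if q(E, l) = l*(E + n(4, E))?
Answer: -14532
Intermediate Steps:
q(E, l) = l*(4 + E) (q(E, l) = l*(E + 4) = l*(4 + E))
-2*q(5, (-3 - 4)*(0 - 5))*4 + 84*(-143) = -2*(-3 - 4)*(0 - 5)*(4 + 5)*4 + 84*(-143) = -2*(-7*(-5))*9*4 - 12012 = -70*9*4 - 12012 = -2*315*4 - 12012 = -630*4 - 12012 = -2520 - 12012 = -14532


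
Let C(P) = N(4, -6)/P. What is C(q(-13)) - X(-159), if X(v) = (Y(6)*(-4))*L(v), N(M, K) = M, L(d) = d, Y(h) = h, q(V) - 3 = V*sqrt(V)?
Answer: -4209042/1103 + 26*I*sqrt(13)/1103 ≈ -3816.0 + 0.08499*I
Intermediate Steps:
q(V) = 3 + V**(3/2) (q(V) = 3 + V*sqrt(V) = 3 + V**(3/2))
X(v) = -24*v (X(v) = (6*(-4))*v = -24*v)
C(P) = 4/P
C(q(-13)) - X(-159) = 4/(3 + (-13)**(3/2)) - (-24)*(-159) = 4/(3 - 13*I*sqrt(13)) - 1*3816 = 4/(3 - 13*I*sqrt(13)) - 3816 = -3816 + 4/(3 - 13*I*sqrt(13))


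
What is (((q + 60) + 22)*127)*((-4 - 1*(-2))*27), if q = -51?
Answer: -212598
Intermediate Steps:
(((q + 60) + 22)*127)*((-4 - 1*(-2))*27) = (((-51 + 60) + 22)*127)*((-4 - 1*(-2))*27) = ((9 + 22)*127)*((-4 + 2)*27) = (31*127)*(-2*27) = 3937*(-54) = -212598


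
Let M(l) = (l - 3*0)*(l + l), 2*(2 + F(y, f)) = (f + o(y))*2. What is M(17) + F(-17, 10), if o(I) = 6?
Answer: 592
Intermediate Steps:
F(y, f) = 4 + f (F(y, f) = -2 + ((f + 6)*2)/2 = -2 + ((6 + f)*2)/2 = -2 + (12 + 2*f)/2 = -2 + (6 + f) = 4 + f)
M(l) = 2*l² (M(l) = (l + 0)*(2*l) = l*(2*l) = 2*l²)
M(17) + F(-17, 10) = 2*17² + (4 + 10) = 2*289 + 14 = 578 + 14 = 592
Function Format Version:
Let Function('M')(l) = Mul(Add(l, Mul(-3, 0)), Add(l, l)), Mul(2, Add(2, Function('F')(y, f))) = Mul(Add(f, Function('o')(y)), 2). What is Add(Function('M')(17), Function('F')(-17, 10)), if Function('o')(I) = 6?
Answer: 592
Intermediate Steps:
Function('F')(y, f) = Add(4, f) (Function('F')(y, f) = Add(-2, Mul(Rational(1, 2), Mul(Add(f, 6), 2))) = Add(-2, Mul(Rational(1, 2), Mul(Add(6, f), 2))) = Add(-2, Mul(Rational(1, 2), Add(12, Mul(2, f)))) = Add(-2, Add(6, f)) = Add(4, f))
Function('M')(l) = Mul(2, Pow(l, 2)) (Function('M')(l) = Mul(Add(l, 0), Mul(2, l)) = Mul(l, Mul(2, l)) = Mul(2, Pow(l, 2)))
Add(Function('M')(17), Function('F')(-17, 10)) = Add(Mul(2, Pow(17, 2)), Add(4, 10)) = Add(Mul(2, 289), 14) = Add(578, 14) = 592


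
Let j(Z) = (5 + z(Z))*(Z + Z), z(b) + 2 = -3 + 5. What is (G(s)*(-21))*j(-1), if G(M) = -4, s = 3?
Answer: -840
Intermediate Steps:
z(b) = 0 (z(b) = -2 + (-3 + 5) = -2 + 2 = 0)
j(Z) = 10*Z (j(Z) = (5 + 0)*(Z + Z) = 5*(2*Z) = 10*Z)
(G(s)*(-21))*j(-1) = (-4*(-21))*(10*(-1)) = 84*(-10) = -840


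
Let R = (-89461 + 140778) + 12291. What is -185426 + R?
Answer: -121818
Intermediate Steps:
R = 63608 (R = 51317 + 12291 = 63608)
-185426 + R = -185426 + 63608 = -121818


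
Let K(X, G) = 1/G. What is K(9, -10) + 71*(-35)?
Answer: -24851/10 ≈ -2485.1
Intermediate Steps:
K(9, -10) + 71*(-35) = 1/(-10) + 71*(-35) = -⅒ - 2485 = -24851/10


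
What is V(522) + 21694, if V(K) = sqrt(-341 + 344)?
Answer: 21694 + sqrt(3) ≈ 21696.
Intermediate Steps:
V(K) = sqrt(3)
V(522) + 21694 = sqrt(3) + 21694 = 21694 + sqrt(3)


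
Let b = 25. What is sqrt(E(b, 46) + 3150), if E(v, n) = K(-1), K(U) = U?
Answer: sqrt(3149) ≈ 56.116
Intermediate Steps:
E(v, n) = -1
sqrt(E(b, 46) + 3150) = sqrt(-1 + 3150) = sqrt(3149)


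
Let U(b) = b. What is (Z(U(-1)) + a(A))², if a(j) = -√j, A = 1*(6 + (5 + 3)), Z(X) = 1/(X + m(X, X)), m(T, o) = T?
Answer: 57/4 + √14 ≈ 17.992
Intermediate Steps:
Z(X) = 1/(2*X) (Z(X) = 1/(X + X) = 1/(2*X))
A = 14 (A = 1*(6 + 8) = 1*14 = 14)
(Z(U(-1)) + a(A))² = ((½)/(-1) - √14)² = ((½)*(-1) - √14)² = (-½ - √14)²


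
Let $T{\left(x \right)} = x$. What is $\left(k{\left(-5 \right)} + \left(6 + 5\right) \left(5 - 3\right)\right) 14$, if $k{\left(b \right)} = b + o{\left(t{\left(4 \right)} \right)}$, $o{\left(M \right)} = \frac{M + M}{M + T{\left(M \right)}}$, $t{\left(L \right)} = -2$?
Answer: $252$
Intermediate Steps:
$o{\left(M \right)} = 1$ ($o{\left(M \right)} = \frac{M + M}{M + M} = \frac{2 M}{2 M} = 2 M \frac{1}{2 M} = 1$)
$k{\left(b \right)} = 1 + b$ ($k{\left(b \right)} = b + 1 = 1 + b$)
$\left(k{\left(-5 \right)} + \left(6 + 5\right) \left(5 - 3\right)\right) 14 = \left(\left(1 - 5\right) + \left(6 + 5\right) \left(5 - 3\right)\right) 14 = \left(-4 + 11 \left(5 - 3\right)\right) 14 = \left(-4 + 11 \cdot 2\right) 14 = \left(-4 + 22\right) 14 = 18 \cdot 14 = 252$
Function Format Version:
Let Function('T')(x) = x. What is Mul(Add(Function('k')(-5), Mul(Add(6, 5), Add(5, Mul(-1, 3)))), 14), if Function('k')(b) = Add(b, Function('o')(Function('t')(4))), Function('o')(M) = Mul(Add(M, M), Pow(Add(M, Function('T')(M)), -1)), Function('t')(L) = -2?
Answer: 252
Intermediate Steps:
Function('o')(M) = 1 (Function('o')(M) = Mul(Add(M, M), Pow(Add(M, M), -1)) = Mul(Mul(2, M), Pow(Mul(2, M), -1)) = Mul(Mul(2, M), Mul(Rational(1, 2), Pow(M, -1))) = 1)
Function('k')(b) = Add(1, b) (Function('k')(b) = Add(b, 1) = Add(1, b))
Mul(Add(Function('k')(-5), Mul(Add(6, 5), Add(5, Mul(-1, 3)))), 14) = Mul(Add(Add(1, -5), Mul(Add(6, 5), Add(5, Mul(-1, 3)))), 14) = Mul(Add(-4, Mul(11, Add(5, -3))), 14) = Mul(Add(-4, Mul(11, 2)), 14) = Mul(Add(-4, 22), 14) = Mul(18, 14) = 252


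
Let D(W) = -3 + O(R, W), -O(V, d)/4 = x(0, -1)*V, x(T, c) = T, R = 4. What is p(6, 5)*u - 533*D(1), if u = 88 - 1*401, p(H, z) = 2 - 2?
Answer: 1599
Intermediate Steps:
p(H, z) = 0
O(V, d) = 0 (O(V, d) = -0*V = -4*0 = 0)
u = -313 (u = 88 - 401 = -313)
D(W) = -3 (D(W) = -3 + 0 = -3)
p(6, 5)*u - 533*D(1) = 0*(-313) - 533*(-3) = 0 + 1599 = 1599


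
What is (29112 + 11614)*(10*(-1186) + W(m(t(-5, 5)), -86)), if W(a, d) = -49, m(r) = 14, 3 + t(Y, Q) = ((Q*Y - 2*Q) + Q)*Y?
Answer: -485005934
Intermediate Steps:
t(Y, Q) = -3 + Y*(-Q + Q*Y) (t(Y, Q) = -3 + ((Q*Y - 2*Q) + Q)*Y = -3 + ((-2*Q + Q*Y) + Q)*Y = -3 + (-Q + Q*Y)*Y = -3 + Y*(-Q + Q*Y))
(29112 + 11614)*(10*(-1186) + W(m(t(-5, 5)), -86)) = (29112 + 11614)*(10*(-1186) - 49) = 40726*(-11860 - 49) = 40726*(-11909) = -485005934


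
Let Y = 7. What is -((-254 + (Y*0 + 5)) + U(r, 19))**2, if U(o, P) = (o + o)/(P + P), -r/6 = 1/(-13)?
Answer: -3781881009/61009 ≈ -61989.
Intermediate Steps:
r = 6/13 (r = -6/(-13) = -6*(-1/13) = 6/13 ≈ 0.46154)
U(o, P) = o/P (U(o, P) = (2*o)/((2*P)) = (2*o)*(1/(2*P)) = o/P)
-((-254 + (Y*0 + 5)) + U(r, 19))**2 = -((-254 + (7*0 + 5)) + (6/13)/19)**2 = -((-254 + (0 + 5)) + (6/13)*(1/19))**2 = -((-254 + 5) + 6/247)**2 = -(-249 + 6/247)**2 = -(-61497/247)**2 = -1*3781881009/61009 = -3781881009/61009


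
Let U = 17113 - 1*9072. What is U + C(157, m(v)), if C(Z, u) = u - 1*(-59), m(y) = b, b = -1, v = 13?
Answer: 8099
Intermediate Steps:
m(y) = -1
U = 8041 (U = 17113 - 9072 = 8041)
C(Z, u) = 59 + u (C(Z, u) = u + 59 = 59 + u)
U + C(157, m(v)) = 8041 + (59 - 1) = 8041 + 58 = 8099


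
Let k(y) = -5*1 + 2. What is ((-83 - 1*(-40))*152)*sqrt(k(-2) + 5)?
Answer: -6536*sqrt(2) ≈ -9243.3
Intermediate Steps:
k(y) = -3 (k(y) = -5 + 2 = -3)
((-83 - 1*(-40))*152)*sqrt(k(-2) + 5) = ((-83 - 1*(-40))*152)*sqrt(-3 + 5) = ((-83 + 40)*152)*sqrt(2) = (-43*152)*sqrt(2) = -6536*sqrt(2)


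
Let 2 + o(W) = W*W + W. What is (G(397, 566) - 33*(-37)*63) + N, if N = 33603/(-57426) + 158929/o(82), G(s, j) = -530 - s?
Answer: 4950424903321/65121084 ≈ 76019.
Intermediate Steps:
o(W) = -2 + W + W² (o(W) = -2 + (W*W + W) = -2 + (W² + W) = -2 + (W + W²) = -2 + W + W²)
N = 1483003657/65121084 (N = 33603/(-57426) + 158929/(-2 + 82 + 82²) = 33603*(-1/57426) + 158929/(-2 + 82 + 6724) = -11201/19142 + 158929/6804 = 1483003657/65121084 ≈ 22.773)
(G(397, 566) - 33*(-37)*63) + N = ((-530 - 1*397) - 33*(-37)*63) + 1483003657/65121084 = ((-530 - 397) + 1221*63) + 1483003657/65121084 = (-927 + 76923) + 1483003657/65121084 = 75996 + 1483003657/65121084 = 4950424903321/65121084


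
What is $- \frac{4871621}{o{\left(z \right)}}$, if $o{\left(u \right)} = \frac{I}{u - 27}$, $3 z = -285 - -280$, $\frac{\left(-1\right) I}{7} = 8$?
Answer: $- \frac{209479703}{84} \approx -2.4938 \cdot 10^{6}$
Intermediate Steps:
$I = -56$ ($I = \left(-7\right) 8 = -56$)
$z = - \frac{5}{3}$ ($z = \frac{-285 - -280}{3} = \frac{-285 + 280}{3} = \frac{1}{3} \left(-5\right) = - \frac{5}{3} \approx -1.6667$)
$o{\left(u \right)} = - \frac{56}{-27 + u}$ ($o{\left(u \right)} = \frac{1}{u - 27} \left(-56\right) = \frac{1}{-27 + u} \left(-56\right) = - \frac{56}{-27 + u}$)
$- \frac{4871621}{o{\left(z \right)}} = - \frac{4871621}{\left(-56\right) \frac{1}{-27 - \frac{5}{3}}} = - \frac{4871621}{\left(-56\right) \frac{1}{- \frac{86}{3}}} = - \frac{4871621}{\left(-56\right) \left(- \frac{3}{86}\right)} = - \frac{4871621}{\frac{84}{43}} = \left(-4871621\right) \frac{43}{84} = - \frac{209479703}{84}$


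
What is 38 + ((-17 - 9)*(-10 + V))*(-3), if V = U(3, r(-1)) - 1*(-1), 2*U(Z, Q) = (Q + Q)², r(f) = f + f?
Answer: -40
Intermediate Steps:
r(f) = 2*f
U(Z, Q) = 2*Q² (U(Z, Q) = (Q + Q)²/2 = (2*Q)²/2 = (4*Q²)/2 = 2*Q²)
V = 9 (V = 2*(2*(-1))² - 1*(-1) = 2*(-2)² + 1 = 2*4 + 1 = 8 + 1 = 9)
38 + ((-17 - 9)*(-10 + V))*(-3) = 38 + ((-17 - 9)*(-10 + 9))*(-3) = 38 - 26*(-1)*(-3) = 38 + 26*(-3) = 38 - 78 = -40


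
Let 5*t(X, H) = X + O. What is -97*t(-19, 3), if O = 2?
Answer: 1649/5 ≈ 329.80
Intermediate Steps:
t(X, H) = 2/5 + X/5 (t(X, H) = (X + 2)/5 = (2 + X)/5 = 2/5 + X/5)
-97*t(-19, 3) = -97*(2/5 + (1/5)*(-19)) = -97*(2/5 - 19/5) = -97*(-17/5) = 1649/5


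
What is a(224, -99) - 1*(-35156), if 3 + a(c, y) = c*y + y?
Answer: 12878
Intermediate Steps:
a(c, y) = -3 + y + c*y (a(c, y) = -3 + (c*y + y) = -3 + (y + c*y) = -3 + y + c*y)
a(224, -99) - 1*(-35156) = (-3 - 99 + 224*(-99)) - 1*(-35156) = (-3 - 99 - 22176) + 35156 = -22278 + 35156 = 12878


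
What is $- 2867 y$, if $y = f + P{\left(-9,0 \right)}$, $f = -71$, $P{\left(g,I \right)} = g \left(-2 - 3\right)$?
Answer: $74542$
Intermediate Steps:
$P{\left(g,I \right)} = - 5 g$ ($P{\left(g,I \right)} = g \left(-5\right) = - 5 g$)
$y = -26$ ($y = -71 - -45 = -71 + 45 = -26$)
$- 2867 y = \left(-2867\right) \left(-26\right) = 74542$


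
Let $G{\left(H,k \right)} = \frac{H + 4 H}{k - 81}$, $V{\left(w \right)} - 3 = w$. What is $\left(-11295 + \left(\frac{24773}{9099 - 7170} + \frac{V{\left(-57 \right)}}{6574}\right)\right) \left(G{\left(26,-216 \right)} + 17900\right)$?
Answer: $- \frac{380297324563574890}{1883165031} \approx -2.0195 \cdot 10^{8}$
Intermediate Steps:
$V{\left(w \right)} = 3 + w$
$G{\left(H,k \right)} = \frac{5 H}{-81 + k}$
$\left(-11295 + \left(\frac{24773}{9099 - 7170} + \frac{V{\left(-57 \right)}}{6574}\right)\right) \left(G{\left(26,-216 \right)} + 17900\right) = \left(-11295 + \left(\frac{24773}{9099 - 7170} + \frac{3 - 57}{6574}\right)\right) \left(5 \cdot 26 \frac{1}{-81 - 216} + 17900\right) = \left(-11295 + \left(\frac{24773}{9099 - 7170} - \frac{27}{3287}\right)\right) \left(5 \cdot 26 \frac{1}{-297} + 17900\right) = \left(-11295 - \left(\frac{27}{3287} - \frac{24773}{1929}\right)\right) \left(5 \cdot 26 \left(- \frac{1}{297}\right) + 17900\right) = \left(-11295 + \left(24773 \cdot \frac{1}{1929} - \frac{27}{3287}\right)\right) \left(- \frac{130}{297} + 17900\right) = \left(-11295 + \left(\frac{24773}{1929} - \frac{27}{3287}\right)\right) \frac{5316170}{297} = \left(-11295 + \frac{81376768}{6340623}\right) \frac{5316170}{297} = \left(- \frac{71535960017}{6340623}\right) \frac{5316170}{297} = - \frac{380297324563574890}{1883165031}$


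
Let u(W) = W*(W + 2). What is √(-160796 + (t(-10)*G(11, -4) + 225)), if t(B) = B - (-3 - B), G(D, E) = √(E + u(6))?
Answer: √(-160571 - 34*√11) ≈ 400.85*I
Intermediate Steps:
u(W) = W*(2 + W)
G(D, E) = √(48 + E) (G(D, E) = √(E + 6*(2 + 6)) = √(E + 6*8) = √(E + 48) = √(48 + E))
t(B) = 3 + 2*B (t(B) = B + (3 + B) = 3 + 2*B)
√(-160796 + (t(-10)*G(11, -4) + 225)) = √(-160796 + ((3 + 2*(-10))*√(48 - 4) + 225)) = √(-160796 + ((3 - 20)*√44 + 225)) = √(-160796 + (-34*√11 + 225)) = √(-160796 + (225 - 34*√11)) = √(-160571 - 34*√11)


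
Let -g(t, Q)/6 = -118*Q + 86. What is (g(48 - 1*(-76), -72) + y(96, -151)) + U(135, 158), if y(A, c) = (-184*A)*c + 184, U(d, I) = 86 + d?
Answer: 2616177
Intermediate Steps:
g(t, Q) = -516 + 708*Q (g(t, Q) = -6*(-118*Q + 86) = -6*(86 - 118*Q) = -516 + 708*Q)
y(A, c) = 184 - 184*A*c (y(A, c) = -184*A*c + 184 = 184 - 184*A*c)
(g(48 - 1*(-76), -72) + y(96, -151)) + U(135, 158) = ((-516 + 708*(-72)) + (184 - 184*96*(-151))) + (86 + 135) = ((-516 - 50976) + (184 + 2667264)) + 221 = (-51492 + 2667448) + 221 = 2615956 + 221 = 2616177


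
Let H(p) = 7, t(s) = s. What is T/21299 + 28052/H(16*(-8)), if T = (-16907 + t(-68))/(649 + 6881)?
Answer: 899804175523/224534058 ≈ 4007.4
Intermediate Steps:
T = -3395/1506 (T = (-16907 - 68)/(649 + 6881) = -16975/7530 = -16975*1/7530 = -3395/1506 ≈ -2.2543)
T/21299 + 28052/H(16*(-8)) = -3395/1506/21299 + 28052/7 = -3395/1506*1/21299 + 28052*(1/7) = -3395/32076294 + 28052/7 = 899804175523/224534058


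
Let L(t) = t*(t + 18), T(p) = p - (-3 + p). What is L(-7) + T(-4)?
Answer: -74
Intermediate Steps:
T(p) = 3 (T(p) = p + (3 - p) = 3)
L(t) = t*(18 + t)
L(-7) + T(-4) = -7*(18 - 7) + 3 = -7*11 + 3 = -77 + 3 = -74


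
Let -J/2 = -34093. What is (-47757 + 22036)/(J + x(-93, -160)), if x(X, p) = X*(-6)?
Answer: -25721/68744 ≈ -0.37416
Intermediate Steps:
J = 68186 (J = -2*(-34093) = 68186)
x(X, p) = -6*X
(-47757 + 22036)/(J + x(-93, -160)) = (-47757 + 22036)/(68186 - 6*(-93)) = -25721/(68186 + 558) = -25721/68744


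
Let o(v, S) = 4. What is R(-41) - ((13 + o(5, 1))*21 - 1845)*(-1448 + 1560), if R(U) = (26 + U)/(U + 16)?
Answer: 833283/5 ≈ 1.6666e+5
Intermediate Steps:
R(U) = (26 + U)/(16 + U)
R(-41) - ((13 + o(5, 1))*21 - 1845)*(-1448 + 1560) = (26 - 41)/(16 - 41) - ((13 + 4)*21 - 1845)*(-1448 + 1560) = -15/(-25) - (17*21 - 1845)*112 = -1/25*(-15) - (357 - 1845)*112 = ⅗ - (-1488)*112 = ⅗ - 1*(-166656) = ⅗ + 166656 = 833283/5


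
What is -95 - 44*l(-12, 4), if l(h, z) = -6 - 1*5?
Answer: 389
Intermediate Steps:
l(h, z) = -11 (l(h, z) = -6 - 5 = -11)
-95 - 44*l(-12, 4) = -95 - 44*(-11) = -95 + 484 = 389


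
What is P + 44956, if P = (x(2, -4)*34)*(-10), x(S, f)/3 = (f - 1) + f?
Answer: 54136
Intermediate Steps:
x(S, f) = -3 + 6*f (x(S, f) = 3*((f - 1) + f) = 3*((-1 + f) + f) = 3*(-1 + 2*f) = -3 + 6*f)
P = 9180 (P = ((-3 + 6*(-4))*34)*(-10) = ((-3 - 24)*34)*(-10) = -27*34*(-10) = -918*(-10) = 9180)
P + 44956 = 9180 + 44956 = 54136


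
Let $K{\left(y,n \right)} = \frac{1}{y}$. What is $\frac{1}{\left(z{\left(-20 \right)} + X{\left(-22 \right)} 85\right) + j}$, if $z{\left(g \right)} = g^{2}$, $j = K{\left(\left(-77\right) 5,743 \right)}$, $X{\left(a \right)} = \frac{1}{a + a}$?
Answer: $\frac{1540}{613021} \approx 0.0025121$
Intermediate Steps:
$X{\left(a \right)} = \frac{1}{2 a}$
$j = - \frac{1}{385}$ ($j = \frac{1}{\left(-77\right) 5} = \frac{1}{-385} = - \frac{1}{385} \approx -0.0025974$)
$\frac{1}{\left(z{\left(-20 \right)} + X{\left(-22 \right)} 85\right) + j} = \frac{1}{\left(\left(-20\right)^{2} + \frac{1}{2 \left(-22\right)} 85\right) - \frac{1}{385}} = \frac{1}{\left(400 + \frac{1}{2} \left(- \frac{1}{22}\right) 85\right) - \frac{1}{385}} = \frac{1}{\left(400 - \frac{85}{44}\right) - \frac{1}{385}} = \frac{1}{\frac{17515}{44} - \frac{1}{385}} = \frac{1}{\frac{613021}{1540}} = \frac{1540}{613021}$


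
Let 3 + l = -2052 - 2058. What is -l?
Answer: 4113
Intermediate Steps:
l = -4113 (l = -3 + (-2052 - 2058) = -3 - 4110 = -4113)
-l = -1*(-4113) = 4113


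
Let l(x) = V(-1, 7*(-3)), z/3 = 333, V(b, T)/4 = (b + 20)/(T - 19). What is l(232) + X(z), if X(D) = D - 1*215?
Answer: 7821/10 ≈ 782.10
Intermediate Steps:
V(b, T) = 4*(20 + b)/(-19 + T) (V(b, T) = 4*((b + 20)/(T - 19)) = 4*((20 + b)/(-19 + T)) = 4*(20 + b)/(-19 + T))
z = 999 (z = 3*333 = 999)
X(D) = -215 + D (X(D) = D - 215 = -215 + D)
l(x) = -19/10 (l(x) = 4*(20 - 1)/(-19 + 7*(-3)) = 4*19/(-19 - 21) = 4*19/(-40) = 4*(-1/40)*19 = -19/10)
l(232) + X(z) = -19/10 + (-215 + 999) = -19/10 + 784 = 7821/10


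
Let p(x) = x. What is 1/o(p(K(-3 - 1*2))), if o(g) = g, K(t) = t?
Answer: -1/5 ≈ -0.20000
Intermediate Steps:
1/o(p(K(-3 - 1*2))) = 1/(-3 - 1*2) = 1/(-3 - 2) = 1/(-5) = -1/5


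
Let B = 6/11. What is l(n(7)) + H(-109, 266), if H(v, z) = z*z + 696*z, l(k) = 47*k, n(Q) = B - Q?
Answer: 2811475/11 ≈ 2.5559e+5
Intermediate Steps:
B = 6/11 (B = 6*(1/11) = 6/11 ≈ 0.54545)
n(Q) = 6/11 - Q
H(v, z) = z² + 696*z
l(n(7)) + H(-109, 266) = 47*(6/11 - 1*7) + 266*(696 + 266) = 47*(6/11 - 7) + 266*962 = 47*(-71/11) + 255892 = -3337/11 + 255892 = 2811475/11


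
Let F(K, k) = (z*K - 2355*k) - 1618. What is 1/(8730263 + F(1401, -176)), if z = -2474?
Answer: 1/5677051 ≈ 1.7615e-7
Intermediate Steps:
F(K, k) = -1618 - 2474*K - 2355*k (F(K, k) = (-2474*K - 2355*k) - 1618 = -1618 - 2474*K - 2355*k)
1/(8730263 + F(1401, -176)) = 1/(8730263 + (-1618 - 2474*1401 - 2355*(-176))) = 1/(8730263 + (-1618 - 3466074 + 414480)) = 1/(8730263 - 3053212) = 1/5677051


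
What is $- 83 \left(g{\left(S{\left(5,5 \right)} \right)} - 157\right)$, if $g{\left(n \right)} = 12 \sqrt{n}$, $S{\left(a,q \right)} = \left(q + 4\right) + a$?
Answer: $13031 - 996 \sqrt{14} \approx 9304.3$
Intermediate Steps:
$S{\left(a,q \right)} = 4 + a + q$ ($S{\left(a,q \right)} = \left(4 + q\right) + a = 4 + a + q$)
$- 83 \left(g{\left(S{\left(5,5 \right)} \right)} - 157\right) = - 83 \left(12 \sqrt{4 + 5 + 5} - 157\right) = - 83 \left(12 \sqrt{14} - 157\right) = - 83 \left(-157 + 12 \sqrt{14}\right) = 13031 - 996 \sqrt{14}$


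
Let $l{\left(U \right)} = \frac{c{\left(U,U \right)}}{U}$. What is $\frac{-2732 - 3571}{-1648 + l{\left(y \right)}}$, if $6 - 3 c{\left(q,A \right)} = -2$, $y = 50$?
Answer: $\frac{42975}{11236} \approx 3.8248$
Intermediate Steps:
$c{\left(q,A \right)} = \frac{8}{3}$ ($c{\left(q,A \right)} = 2 - - \frac{2}{3} = 2 + \frac{2}{3} = \frac{8}{3}$)
$l{\left(U \right)} = \frac{8}{3 U}$
$\frac{-2732 - 3571}{-1648 + l{\left(y \right)}} = \frac{-2732 - 3571}{-1648 + \frac{8}{3 \cdot 50}} = - \frac{6303}{-1648 + \frac{8}{3} \cdot \frac{1}{50}} = - \frac{6303}{-1648 + \frac{4}{75}} = - \frac{6303}{- \frac{123596}{75}} = \left(-6303\right) \left(- \frac{75}{123596}\right) = \frac{42975}{11236}$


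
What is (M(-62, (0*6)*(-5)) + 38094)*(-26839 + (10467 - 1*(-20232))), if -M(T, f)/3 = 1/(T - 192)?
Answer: 18674446470/127 ≈ 1.4704e+8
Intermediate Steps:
M(T, f) = -3/(-192 + T) (M(T, f) = -3/(T - 192) = -3/(-192 + T))
(M(-62, (0*6)*(-5)) + 38094)*(-26839 + (10467 - 1*(-20232))) = (-3/(-192 - 62) + 38094)*(-26839 + (10467 - 1*(-20232))) = (-3/(-254) + 38094)*(-26839 + (10467 + 20232)) = (-3*(-1/254) + 38094)*(-26839 + 30699) = (3/254 + 38094)*3860 = (9675879/254)*3860 = 18674446470/127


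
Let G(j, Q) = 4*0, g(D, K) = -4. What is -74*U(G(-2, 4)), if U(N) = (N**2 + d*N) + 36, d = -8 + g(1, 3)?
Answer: -2664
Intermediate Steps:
G(j, Q) = 0
d = -12 (d = -8 - 4 = -12)
U(N) = 36 + N**2 - 12*N (U(N) = (N**2 - 12*N) + 36 = 36 + N**2 - 12*N)
-74*U(G(-2, 4)) = -74*(36 + 0**2 - 12*0) = -74*(36 + 0 + 0) = -74*36 = -2664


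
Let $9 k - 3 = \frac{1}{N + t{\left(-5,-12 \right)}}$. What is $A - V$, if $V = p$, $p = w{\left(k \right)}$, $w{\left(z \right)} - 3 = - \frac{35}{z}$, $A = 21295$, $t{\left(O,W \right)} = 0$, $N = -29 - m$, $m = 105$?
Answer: $\frac{8580302}{401} \approx 21397.0$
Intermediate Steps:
$N = -134$ ($N = -29 - 105 = -134$)
$k = \frac{401}{1206}$ ($k = \frac{1}{3} + \frac{1}{9 \left(-134 + 0\right)} = \frac{1}{3} + \frac{1}{9 \left(-134\right)} = \frac{1}{3} + \frac{1}{9} \left(- \frac{1}{134}\right) = \frac{1}{3} - \frac{1}{1206} = \frac{401}{1206} \approx 0.3325$)
$w{\left(z \right)} = 3 - \frac{35}{z}$
$p = - \frac{41007}{401}$ ($p = 3 - \frac{35}{\frac{401}{1206}} = 3 - \frac{42210}{401} = - \frac{41007}{401} \approx -102.26$)
$V = - \frac{41007}{401} \approx -102.26$
$A - V = 21295 - - \frac{41007}{401} = 21295 + \frac{41007}{401} = \frac{8580302}{401}$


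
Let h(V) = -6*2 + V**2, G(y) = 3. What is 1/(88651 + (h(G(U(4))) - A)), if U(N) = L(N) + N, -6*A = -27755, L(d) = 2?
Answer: 6/504133 ≈ 1.1902e-5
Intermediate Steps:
A = 27755/6 (A = -1/6*(-27755) = 27755/6 ≈ 4625.8)
U(N) = 2 + N
h(V) = -12 + V**2
1/(88651 + (h(G(U(4))) - A)) = 1/(88651 + ((-12 + 3**2) - 1*27755/6)) = 1/(88651 + ((-12 + 9) - 27755/6)) = 1/(88651 + (-3 - 27755/6)) = 1/(88651 - 27773/6) = 1/(504133/6) = 6/504133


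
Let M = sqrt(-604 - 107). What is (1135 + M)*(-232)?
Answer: -263320 - 696*I*sqrt(79) ≈ -2.6332e+5 - 6186.2*I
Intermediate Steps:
M = 3*I*sqrt(79) (M = sqrt(-711) = 3*I*sqrt(79) ≈ 26.665*I)
(1135 + M)*(-232) = (1135 + 3*I*sqrt(79))*(-232) = -263320 - 696*I*sqrt(79)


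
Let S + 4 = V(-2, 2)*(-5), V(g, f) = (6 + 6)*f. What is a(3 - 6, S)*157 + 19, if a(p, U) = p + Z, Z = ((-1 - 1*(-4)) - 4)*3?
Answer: -923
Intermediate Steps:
V(g, f) = 12*f
Z = -3 (Z = ((-1 + 4) - 4)*3 = (3 - 4)*3 = -1*3 = -3)
S = -124 (S = -4 + (12*2)*(-5) = -4 + 24*(-5) = -4 - 120 = -124)
a(p, U) = -3 + p (a(p, U) = p - 3 = -3 + p)
a(3 - 6, S)*157 + 19 = (-3 + (3 - 6))*157 + 19 = (-3 - 3)*157 + 19 = -6*157 + 19 = -942 + 19 = -923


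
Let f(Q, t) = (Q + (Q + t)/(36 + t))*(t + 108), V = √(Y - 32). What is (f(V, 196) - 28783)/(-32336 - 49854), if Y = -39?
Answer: 827259/2383510 - 4427*I*√71/1191755 ≈ 0.34708 - 0.031301*I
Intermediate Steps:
V = I*√71 (V = √(-39 - 32) = √(-71) = I*√71 ≈ 8.4261*I)
f(Q, t) = (108 + t)*(Q + (Q + t)/(36 + t)) (f(Q, t) = (Q + (Q + t)/(36 + t))*(108 + t) = (108 + t)*(Q + (Q + t)/(36 + t)))
(f(V, 196) - 28783)/(-32336 - 49854) = ((196² + 108*196 + 3996*(I*√71) + (I*√71)*196² + 145*(I*√71)*196)/(36 + 196) - 28783)/(-32336 - 49854) = ((38416 + 21168 + 3996*I*√71 + (I*√71)*38416 + 28420*I*√71)/232 - 28783)/(-82190) = ((38416 + 21168 + 3996*I*√71 + 38416*I*√71 + 28420*I*√71)/232 - 28783)*(-1/82190) = ((59584 + 70832*I*√71)/232 - 28783)*(-1/82190) = ((7448/29 + 8854*I*√71/29) - 28783)*(-1/82190) = (-827259/29 + 8854*I*√71/29)*(-1/82190) = 827259/2383510 - 4427*I*√71/1191755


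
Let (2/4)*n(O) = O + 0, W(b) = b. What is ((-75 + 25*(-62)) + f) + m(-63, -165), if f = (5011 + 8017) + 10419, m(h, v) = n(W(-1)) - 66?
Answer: 21754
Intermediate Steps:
n(O) = 2*O (n(O) = 2*(O + 0) = 2*O)
m(h, v) = -68 (m(h, v) = 2*(-1) - 66 = -2 - 66 = -68)
f = 23447 (f = 13028 + 10419 = 23447)
((-75 + 25*(-62)) + f) + m(-63, -165) = ((-75 + 25*(-62)) + 23447) - 68 = ((-75 - 1550) + 23447) - 68 = (-1625 + 23447) - 68 = 21822 - 68 = 21754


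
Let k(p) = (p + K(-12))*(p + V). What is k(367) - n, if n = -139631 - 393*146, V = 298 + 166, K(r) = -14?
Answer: 490352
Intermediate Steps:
V = 464
k(p) = (-14 + p)*(464 + p) (k(p) = (p - 14)*(p + 464) = (-14 + p)*(464 + p))
n = -197009 (n = -139631 - 1*57378 = -139631 - 57378 = -197009)
k(367) - n = (-6496 + 367² + 450*367) - 1*(-197009) = (-6496 + 134689 + 165150) + 197009 = 293343 + 197009 = 490352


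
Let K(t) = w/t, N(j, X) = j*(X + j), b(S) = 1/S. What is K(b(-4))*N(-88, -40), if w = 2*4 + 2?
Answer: -450560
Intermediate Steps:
w = 10 (w = 8 + 2 = 10)
K(t) = 10/t
K(b(-4))*N(-88, -40) = (10/(1/(-4)))*(-88*(-40 - 88)) = (10/(-¼))*(-88*(-128)) = (10*(-4))*11264 = -40*11264 = -450560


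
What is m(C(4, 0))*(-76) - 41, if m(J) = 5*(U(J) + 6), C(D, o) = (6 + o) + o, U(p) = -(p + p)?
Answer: 2239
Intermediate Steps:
U(p) = -2*p
C(D, o) = 6 + 2*o
m(J) = 30 - 10*J (m(J) = 5*(-2*J + 6) = 5*(6 - 2*J) = 30 - 10*J)
m(C(4, 0))*(-76) - 41 = (30 - 10*(6 + 2*0))*(-76) - 41 = (30 - 10*(6 + 0))*(-76) - 41 = (30 - 10*6)*(-76) - 41 = (30 - 60)*(-76) - 41 = -30*(-76) - 41 = 2280 - 41 = 2239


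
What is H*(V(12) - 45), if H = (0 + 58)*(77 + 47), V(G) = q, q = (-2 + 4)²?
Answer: -294872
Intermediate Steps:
q = 4 (q = 2² = 4)
V(G) = 4
H = 7192 (H = 58*124 = 7192)
H*(V(12) - 45) = 7192*(4 - 45) = 7192*(-41) = -294872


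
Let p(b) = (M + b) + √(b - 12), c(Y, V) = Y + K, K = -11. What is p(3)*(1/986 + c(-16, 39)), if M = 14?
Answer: -26621/58 - 79863*I/986 ≈ -458.98 - 80.997*I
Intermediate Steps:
c(Y, V) = -11 + Y (c(Y, V) = Y - 11 = -11 + Y)
p(b) = 14 + b + √(-12 + b) (p(b) = (14 + b) + √(b - 12) = (14 + b) + √(-12 + b) = 14 + b + √(-12 + b))
p(3)*(1/986 + c(-16, 39)) = (14 + 3 + √(-12 + 3))*(1/986 + (-11 - 16)) = (14 + 3 + √(-9))*(1/986 - 27) = (14 + 3 + 3*I)*(-26621/986) = (17 + 3*I)*(-26621/986) = -26621/58 - 79863*I/986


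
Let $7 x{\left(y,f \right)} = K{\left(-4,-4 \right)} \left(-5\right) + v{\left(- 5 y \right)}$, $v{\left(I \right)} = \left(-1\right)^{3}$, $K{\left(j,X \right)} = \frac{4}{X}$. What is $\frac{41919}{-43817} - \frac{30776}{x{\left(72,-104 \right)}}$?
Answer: $- \frac{2359937905}{43817} \approx -53859.0$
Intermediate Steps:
$v{\left(I \right)} = -1$
$x{\left(y,f \right)} = \frac{4}{7}$ ($x{\left(y,f \right)} = \frac{\frac{4}{-4} \left(-5\right) - 1}{7} = \frac{4 \left(- \frac{1}{4}\right) \left(-5\right) - 1}{7} = \frac{\left(-1\right) \left(-5\right) - 1}{7} = \frac{5 - 1}{7} = \frac{1}{7} \cdot 4 = \frac{4}{7}$)
$\frac{41919}{-43817} - \frac{30776}{x{\left(72,-104 \right)}} = \frac{41919}{-43817} - \frac{30776}{\frac{4}{7}} = 41919 \left(- \frac{1}{43817}\right) - 53858 = - \frac{41919}{43817} - 53858 = - \frac{2359937905}{43817}$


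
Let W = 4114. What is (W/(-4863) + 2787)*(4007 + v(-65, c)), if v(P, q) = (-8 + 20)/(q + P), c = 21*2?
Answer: 1248532974983/111849 ≈ 1.1163e+7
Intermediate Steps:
c = 42
v(P, q) = 12/(P + q)
(W/(-4863) + 2787)*(4007 + v(-65, c)) = (4114/(-4863) + 2787)*(4007 + 12/(-65 + 42)) = (4114*(-1/4863) + 2787)*(4007 + 12/(-23)) = (-4114/4863 + 2787)*(4007 + 12*(-1/23)) = 13549067*(4007 - 12/23)/4863 = (13549067/4863)*(92149/23) = 1248532974983/111849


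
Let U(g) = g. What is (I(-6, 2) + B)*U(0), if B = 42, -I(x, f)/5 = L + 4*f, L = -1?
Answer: 0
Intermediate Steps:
I(x, f) = 5 - 20*f (I(x, f) = -5*(-1 + 4*f) = 5 - 20*f)
(I(-6, 2) + B)*U(0) = ((5 - 20*2) + 42)*0 = ((5 - 40) + 42)*0 = (-35 + 42)*0 = 7*0 = 0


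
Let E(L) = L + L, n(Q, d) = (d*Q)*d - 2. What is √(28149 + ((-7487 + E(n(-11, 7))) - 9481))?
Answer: √10099 ≈ 100.49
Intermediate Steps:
n(Q, d) = -2 + Q*d² (n(Q, d) = (Q*d)*d - 2 = Q*d² - 2 = -2 + Q*d²)
E(L) = 2*L
√(28149 + ((-7487 + E(n(-11, 7))) - 9481)) = √(28149 + ((-7487 + 2*(-2 - 11*7²)) - 9481)) = √(28149 + ((-7487 + 2*(-2 - 11*49)) - 9481)) = √(28149 + ((-7487 + 2*(-2 - 539)) - 9481)) = √(28149 + ((-7487 + 2*(-541)) - 9481)) = √(28149 + ((-7487 - 1082) - 9481)) = √(28149 + (-8569 - 9481)) = √(28149 - 18050) = √10099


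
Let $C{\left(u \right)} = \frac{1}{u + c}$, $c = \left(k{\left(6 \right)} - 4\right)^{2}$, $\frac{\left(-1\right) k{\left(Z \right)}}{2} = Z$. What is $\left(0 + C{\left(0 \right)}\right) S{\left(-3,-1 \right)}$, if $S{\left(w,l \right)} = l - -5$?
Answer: $\frac{1}{64} \approx 0.015625$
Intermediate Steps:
$S{\left(w,l \right)} = 5 + l$ ($S{\left(w,l \right)} = l + 5 = 5 + l$)
$k{\left(Z \right)} = - 2 Z$
$c = 256$ ($c = \left(\left(-2\right) 6 - 4\right)^{2} = \left(-12 - 4\right)^{2} = \left(-16\right)^{2} = 256$)
$C{\left(u \right)} = \frac{1}{256 + u}$ ($C{\left(u \right)} = \frac{1}{u + 256} = \frac{1}{256 + u}$)
$\left(0 + C{\left(0 \right)}\right) S{\left(-3,-1 \right)} = \left(0 + \frac{1}{256 + 0}\right) \left(5 - 1\right) = \left(0 + \frac{1}{256}\right) 4 = \frac{1}{256} \cdot 4 = \frac{1}{64}$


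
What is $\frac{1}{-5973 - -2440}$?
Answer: $- \frac{1}{3533} \approx -0.00028305$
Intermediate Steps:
$\frac{1}{-5973 - -2440} = \frac{1}{-5973 + 2440} = \frac{1}{-3533} = - \frac{1}{3533}$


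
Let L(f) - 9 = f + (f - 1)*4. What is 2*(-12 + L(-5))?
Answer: -64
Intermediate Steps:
L(f) = 5 + 5*f (L(f) = 9 + (f + (f - 1)*4) = 9 + (f + (-1 + f)*4) = 9 + (f + (-4 + 4*f)) = 9 + (-4 + 5*f) = 5 + 5*f)
2*(-12 + L(-5)) = 2*(-12 + (5 + 5*(-5))) = 2*(-12 + (5 - 25)) = 2*(-12 - 20) = 2*(-32) = -64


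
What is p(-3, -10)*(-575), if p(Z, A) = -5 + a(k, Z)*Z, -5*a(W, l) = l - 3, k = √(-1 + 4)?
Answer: 4945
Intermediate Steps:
k = √3 ≈ 1.7320
a(W, l) = ⅗ - l/5 (a(W, l) = -(l - 3)/5 = -(-3 + l)/5 = ⅗ - l/5)
p(Z, A) = -5 + Z*(⅗ - Z/5) (p(Z, A) = -5 + (⅗ - Z/5)*Z = -5 + Z*(⅗ - Z/5))
p(-3, -10)*(-575) = (-5 - ⅕*(-3)*(-3 - 3))*(-575) = (-5 - ⅕*(-3)*(-6))*(-575) = (-5 - 18/5)*(-575) = -43/5*(-575) = 4945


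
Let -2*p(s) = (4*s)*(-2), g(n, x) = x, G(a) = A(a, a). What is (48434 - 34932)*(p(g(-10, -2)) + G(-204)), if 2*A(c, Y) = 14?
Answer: -13502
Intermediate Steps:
A(c, Y) = 7 (A(c, Y) = (1/2)*14 = 7)
G(a) = 7
p(s) = 4*s (p(s) = -4*s*(-2)/2 = -(-4)*s = 4*s)
(48434 - 34932)*(p(g(-10, -2)) + G(-204)) = (48434 - 34932)*(4*(-2) + 7) = 13502*(-8 + 7) = 13502*(-1) = -13502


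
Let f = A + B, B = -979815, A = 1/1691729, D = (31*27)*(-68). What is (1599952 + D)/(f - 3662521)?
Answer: -2610398749244/7853574438943 ≈ -0.33238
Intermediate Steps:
D = -56916 (D = 837*(-68) = -56916)
A = 1/1691729 ≈ 5.9111e-7
f = -1657581450134/1691729 (f = 1/1691729 - 979815 = -1657581450134/1691729 ≈ -9.7982e+5)
(1599952 + D)/(f - 3662521) = (1599952 - 56916)/(-1657581450134/1691729 - 3662521) = 1543036/(-7853574438943/1691729) = 1543036*(-1691729/7853574438943) = -2610398749244/7853574438943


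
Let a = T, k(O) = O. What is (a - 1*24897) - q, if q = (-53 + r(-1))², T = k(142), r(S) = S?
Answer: -27671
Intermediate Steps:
T = 142
a = 142
q = 2916 (q = (-53 - 1)² = (-54)² = 2916)
(a - 1*24897) - q = (142 - 1*24897) - 1*2916 = (142 - 24897) - 2916 = -24755 - 2916 = -27671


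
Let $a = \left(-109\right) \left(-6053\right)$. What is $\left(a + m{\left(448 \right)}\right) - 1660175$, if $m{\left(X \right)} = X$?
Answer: $-999950$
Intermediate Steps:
$a = 659777$
$\left(a + m{\left(448 \right)}\right) - 1660175 = \left(659777 + 448\right) - 1660175 = 660225 - 1660175 = -999950$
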